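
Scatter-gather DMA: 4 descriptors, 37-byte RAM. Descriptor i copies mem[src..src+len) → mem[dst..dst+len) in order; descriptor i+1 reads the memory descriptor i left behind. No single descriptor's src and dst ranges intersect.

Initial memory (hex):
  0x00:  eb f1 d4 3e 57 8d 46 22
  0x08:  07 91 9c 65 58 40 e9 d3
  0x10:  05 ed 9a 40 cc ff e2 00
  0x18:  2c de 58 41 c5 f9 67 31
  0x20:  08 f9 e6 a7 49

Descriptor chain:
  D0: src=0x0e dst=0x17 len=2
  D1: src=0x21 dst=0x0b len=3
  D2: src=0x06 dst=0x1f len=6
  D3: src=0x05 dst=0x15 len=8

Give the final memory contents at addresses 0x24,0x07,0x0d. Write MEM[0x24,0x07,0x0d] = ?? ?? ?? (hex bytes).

MEM[0x24,0x07,0x0d] = f9 22 a7

D0: mem[0x17..0x18] <- [e9 d3]
D1: mem[0x0b..0x0d] <- [f9 e6 a7]
D2: mem[0x1f..0x24] <- [46 22 07 91 9c f9]
D3: mem[0x15..0x1c] <- [8d 46 22 07 91 9c f9 e6]
query mem[0x24]=0xf9, mem[0x07]=0x22, mem[0x0d]=0xa7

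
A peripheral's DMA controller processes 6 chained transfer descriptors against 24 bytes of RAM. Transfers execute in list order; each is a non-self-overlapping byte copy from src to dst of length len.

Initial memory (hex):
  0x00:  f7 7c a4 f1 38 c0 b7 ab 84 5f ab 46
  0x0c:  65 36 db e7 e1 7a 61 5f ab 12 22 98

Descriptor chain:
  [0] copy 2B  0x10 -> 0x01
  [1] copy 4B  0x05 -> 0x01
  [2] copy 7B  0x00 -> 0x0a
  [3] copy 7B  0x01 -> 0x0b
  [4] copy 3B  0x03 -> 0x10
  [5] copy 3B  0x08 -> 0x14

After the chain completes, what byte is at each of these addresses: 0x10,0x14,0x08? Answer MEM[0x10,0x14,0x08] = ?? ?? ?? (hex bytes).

MEM[0x10,0x14,0x08] = ab 84 84

#0 dst[0x01+2] := {0xe1,0x7a}
#1 dst[0x01+4] := {0xc0,0xb7,0xab,0x84}
#2 dst[0x0a+7] := {0xf7,0xc0,0xb7,0xab,0x84,0xc0,0xb7}
#3 dst[0x0b+7] := {0xc0,0xb7,0xab,0x84,0xc0,0xb7,0xab}
#4 dst[0x10+3] := {0xab,0x84,0xc0}
#5 dst[0x14+3] := {0x84,0x5f,0xf7}
query mem[0x10]=0xab, mem[0x14]=0x84, mem[0x08]=0x84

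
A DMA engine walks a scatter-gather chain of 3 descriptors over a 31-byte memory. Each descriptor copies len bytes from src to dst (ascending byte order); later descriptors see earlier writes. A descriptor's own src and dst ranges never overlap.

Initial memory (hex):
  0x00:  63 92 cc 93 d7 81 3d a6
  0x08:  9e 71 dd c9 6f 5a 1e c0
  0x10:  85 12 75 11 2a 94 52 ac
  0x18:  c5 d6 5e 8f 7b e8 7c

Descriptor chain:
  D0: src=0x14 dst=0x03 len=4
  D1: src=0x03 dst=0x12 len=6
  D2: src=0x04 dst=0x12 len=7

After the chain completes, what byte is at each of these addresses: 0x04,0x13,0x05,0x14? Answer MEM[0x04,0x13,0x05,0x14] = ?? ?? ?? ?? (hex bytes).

D0: mem[0x03..0x06] <- [2a 94 52 ac]
D1: mem[0x12..0x17] <- [2a 94 52 ac a6 9e]
D2: mem[0x12..0x18] <- [94 52 ac a6 9e 71 dd]
query mem[0x04]=0x94, mem[0x13]=0x52, mem[0x05]=0x52, mem[0x14]=0xac

MEM[0x04,0x13,0x05,0x14] = 94 52 52 ac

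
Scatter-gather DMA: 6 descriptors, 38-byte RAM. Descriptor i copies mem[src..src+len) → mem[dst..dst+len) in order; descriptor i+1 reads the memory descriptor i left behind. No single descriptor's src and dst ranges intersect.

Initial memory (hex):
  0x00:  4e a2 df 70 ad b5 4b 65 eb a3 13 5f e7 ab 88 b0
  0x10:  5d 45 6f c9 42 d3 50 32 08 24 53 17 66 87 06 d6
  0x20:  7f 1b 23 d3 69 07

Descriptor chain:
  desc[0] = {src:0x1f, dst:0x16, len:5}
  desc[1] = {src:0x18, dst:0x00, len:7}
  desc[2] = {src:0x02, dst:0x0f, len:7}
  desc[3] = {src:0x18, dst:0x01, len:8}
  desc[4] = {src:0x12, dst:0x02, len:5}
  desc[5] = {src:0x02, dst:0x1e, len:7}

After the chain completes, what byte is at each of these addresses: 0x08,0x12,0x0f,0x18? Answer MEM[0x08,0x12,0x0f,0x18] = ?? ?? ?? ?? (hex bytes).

#0 dst[0x16+5] := {0xd6,0x7f,0x1b,0x23,0xd3}
#1 dst[0x00+7] := {0x1b,0x23,0xd3,0x17,0x66,0x87,0x06}
#2 dst[0x0f+7] := {0xd3,0x17,0x66,0x87,0x06,0x65,0xeb}
#3 dst[0x01+8] := {0x1b,0x23,0xd3,0x17,0x66,0x87,0x06,0xd6}
#4 dst[0x02+5] := {0x87,0x06,0x65,0xeb,0xd6}
#5 dst[0x1e+7] := {0x87,0x06,0x65,0xeb,0xd6,0x06,0xd6}
query mem[0x08]=0xd6, mem[0x12]=0x87, mem[0x0f]=0xd3, mem[0x18]=0x1b

MEM[0x08,0x12,0x0f,0x18] = d6 87 d3 1b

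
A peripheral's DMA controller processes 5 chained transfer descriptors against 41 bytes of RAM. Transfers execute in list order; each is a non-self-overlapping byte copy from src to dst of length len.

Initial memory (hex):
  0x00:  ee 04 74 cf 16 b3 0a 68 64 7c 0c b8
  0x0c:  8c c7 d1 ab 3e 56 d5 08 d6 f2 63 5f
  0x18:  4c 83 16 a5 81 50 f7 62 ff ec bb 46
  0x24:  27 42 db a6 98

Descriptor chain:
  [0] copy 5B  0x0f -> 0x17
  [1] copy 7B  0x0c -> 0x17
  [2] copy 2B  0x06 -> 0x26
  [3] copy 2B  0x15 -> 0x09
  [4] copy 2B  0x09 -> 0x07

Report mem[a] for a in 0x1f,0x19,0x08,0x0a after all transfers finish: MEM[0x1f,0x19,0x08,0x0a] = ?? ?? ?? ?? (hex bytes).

#0 dst[0x17+5] := {0xab,0x3e,0x56,0xd5,0x08}
#1 dst[0x17+7] := {0x8c,0xc7,0xd1,0xab,0x3e,0x56,0xd5}
#2 dst[0x26+2] := {0x0a,0x68}
#3 dst[0x09+2] := {0xf2,0x63}
#4 dst[0x07+2] := {0xf2,0x63}
query mem[0x1f]=0x62, mem[0x19]=0xd1, mem[0x08]=0x63, mem[0x0a]=0x63

MEM[0x1f,0x19,0x08,0x0a] = 62 d1 63 63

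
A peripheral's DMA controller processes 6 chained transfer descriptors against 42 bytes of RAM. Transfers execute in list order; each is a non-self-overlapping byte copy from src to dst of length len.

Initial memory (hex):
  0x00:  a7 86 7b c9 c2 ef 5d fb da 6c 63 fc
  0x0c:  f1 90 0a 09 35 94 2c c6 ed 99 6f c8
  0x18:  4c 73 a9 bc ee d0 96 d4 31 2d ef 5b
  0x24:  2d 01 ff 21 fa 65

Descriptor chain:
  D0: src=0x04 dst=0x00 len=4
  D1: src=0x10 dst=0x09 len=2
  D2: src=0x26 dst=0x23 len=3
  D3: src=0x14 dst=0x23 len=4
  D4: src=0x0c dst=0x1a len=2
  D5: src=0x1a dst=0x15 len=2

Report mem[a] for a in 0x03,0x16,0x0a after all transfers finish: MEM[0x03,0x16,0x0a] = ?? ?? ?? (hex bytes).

MEM[0x03,0x16,0x0a] = fb 90 94

[0] 0x04->0x00 len=4 : c2 ef 5d fb
[1] 0x10->0x09 len=2 : 35 94
[2] 0x26->0x23 len=3 : ff 21 fa
[3] 0x14->0x23 len=4 : ed 99 6f c8
[4] 0x0c->0x1a len=2 : f1 90
[5] 0x1a->0x15 len=2 : f1 90
query mem[0x03]=0xfb, mem[0x16]=0x90, mem[0x0a]=0x94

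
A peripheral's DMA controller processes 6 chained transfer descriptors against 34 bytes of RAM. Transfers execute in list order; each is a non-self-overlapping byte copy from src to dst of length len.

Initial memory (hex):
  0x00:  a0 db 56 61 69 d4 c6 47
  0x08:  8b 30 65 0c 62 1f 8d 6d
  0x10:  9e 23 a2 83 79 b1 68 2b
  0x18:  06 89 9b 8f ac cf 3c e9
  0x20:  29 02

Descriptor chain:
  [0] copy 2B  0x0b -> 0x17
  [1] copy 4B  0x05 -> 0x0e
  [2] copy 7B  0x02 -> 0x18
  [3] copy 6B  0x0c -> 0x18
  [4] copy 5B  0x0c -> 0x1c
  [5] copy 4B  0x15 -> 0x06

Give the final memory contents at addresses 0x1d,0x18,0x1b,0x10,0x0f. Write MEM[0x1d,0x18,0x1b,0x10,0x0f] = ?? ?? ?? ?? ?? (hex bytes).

MEM[0x1d,0x18,0x1b,0x10,0x0f] = 1f 62 c6 47 c6

D0: mem[0x17..0x18] <- [0c 62]
D1: mem[0x0e..0x11] <- [d4 c6 47 8b]
D2: mem[0x18..0x1e] <- [56 61 69 d4 c6 47 8b]
D3: mem[0x18..0x1d] <- [62 1f d4 c6 47 8b]
D4: mem[0x1c..0x20] <- [62 1f d4 c6 47]
D5: mem[0x06..0x09] <- [b1 68 0c 62]
query mem[0x1d]=0x1f, mem[0x18]=0x62, mem[0x1b]=0xc6, mem[0x10]=0x47, mem[0x0f]=0xc6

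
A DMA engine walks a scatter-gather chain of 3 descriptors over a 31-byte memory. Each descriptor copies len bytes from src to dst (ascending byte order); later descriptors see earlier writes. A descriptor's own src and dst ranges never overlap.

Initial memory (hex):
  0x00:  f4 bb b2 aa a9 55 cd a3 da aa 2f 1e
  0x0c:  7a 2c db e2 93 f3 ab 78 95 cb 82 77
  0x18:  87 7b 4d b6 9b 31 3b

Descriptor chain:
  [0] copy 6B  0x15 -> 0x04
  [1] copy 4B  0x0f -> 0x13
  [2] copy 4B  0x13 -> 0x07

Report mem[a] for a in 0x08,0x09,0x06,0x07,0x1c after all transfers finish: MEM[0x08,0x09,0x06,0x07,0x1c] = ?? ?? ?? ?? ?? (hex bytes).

MEM[0x08,0x09,0x06,0x07,0x1c] = 93 f3 77 e2 9b

#0 dst[0x04+6] := {0xcb,0x82,0x77,0x87,0x7b,0x4d}
#1 dst[0x13+4] := {0xe2,0x93,0xf3,0xab}
#2 dst[0x07+4] := {0xe2,0x93,0xf3,0xab}
query mem[0x08]=0x93, mem[0x09]=0xf3, mem[0x06]=0x77, mem[0x07]=0xe2, mem[0x1c]=0x9b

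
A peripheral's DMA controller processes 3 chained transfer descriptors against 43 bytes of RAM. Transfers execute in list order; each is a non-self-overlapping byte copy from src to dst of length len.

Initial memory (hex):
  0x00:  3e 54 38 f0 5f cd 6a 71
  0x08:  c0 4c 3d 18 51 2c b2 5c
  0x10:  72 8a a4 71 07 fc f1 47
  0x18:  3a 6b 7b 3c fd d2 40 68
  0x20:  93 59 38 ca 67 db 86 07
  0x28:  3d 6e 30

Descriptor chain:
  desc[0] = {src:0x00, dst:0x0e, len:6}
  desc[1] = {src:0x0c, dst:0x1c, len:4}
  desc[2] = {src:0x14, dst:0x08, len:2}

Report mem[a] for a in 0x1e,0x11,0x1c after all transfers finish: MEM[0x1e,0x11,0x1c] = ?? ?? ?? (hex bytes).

  after D0: wrote 6B at 0x0e = 3e5438f05fcd
  after D1: wrote 4B at 0x1c = 512c3e54
  after D2: wrote 2B at 0x08 = 07fc
query mem[0x1e]=0x3e, mem[0x11]=0xf0, mem[0x1c]=0x51

MEM[0x1e,0x11,0x1c] = 3e f0 51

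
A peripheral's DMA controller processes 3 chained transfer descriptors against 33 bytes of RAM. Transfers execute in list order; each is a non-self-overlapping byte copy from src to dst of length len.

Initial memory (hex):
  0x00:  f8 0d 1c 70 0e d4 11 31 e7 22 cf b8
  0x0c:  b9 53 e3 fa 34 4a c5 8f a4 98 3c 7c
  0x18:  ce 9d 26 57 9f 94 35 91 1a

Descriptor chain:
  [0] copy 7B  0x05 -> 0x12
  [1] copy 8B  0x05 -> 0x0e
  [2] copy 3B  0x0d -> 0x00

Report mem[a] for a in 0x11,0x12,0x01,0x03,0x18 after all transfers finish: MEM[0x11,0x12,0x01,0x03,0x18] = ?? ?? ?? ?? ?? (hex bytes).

MEM[0x11,0x12,0x01,0x03,0x18] = e7 22 d4 70 b8

#0 dst[0x12+7] := {0xd4,0x11,0x31,0xe7,0x22,0xcf,0xb8}
#1 dst[0x0e+8] := {0xd4,0x11,0x31,0xe7,0x22,0xcf,0xb8,0xb9}
#2 dst[0x00+3] := {0x53,0xd4,0x11}
query mem[0x11]=0xe7, mem[0x12]=0x22, mem[0x01]=0xd4, mem[0x03]=0x70, mem[0x18]=0xb8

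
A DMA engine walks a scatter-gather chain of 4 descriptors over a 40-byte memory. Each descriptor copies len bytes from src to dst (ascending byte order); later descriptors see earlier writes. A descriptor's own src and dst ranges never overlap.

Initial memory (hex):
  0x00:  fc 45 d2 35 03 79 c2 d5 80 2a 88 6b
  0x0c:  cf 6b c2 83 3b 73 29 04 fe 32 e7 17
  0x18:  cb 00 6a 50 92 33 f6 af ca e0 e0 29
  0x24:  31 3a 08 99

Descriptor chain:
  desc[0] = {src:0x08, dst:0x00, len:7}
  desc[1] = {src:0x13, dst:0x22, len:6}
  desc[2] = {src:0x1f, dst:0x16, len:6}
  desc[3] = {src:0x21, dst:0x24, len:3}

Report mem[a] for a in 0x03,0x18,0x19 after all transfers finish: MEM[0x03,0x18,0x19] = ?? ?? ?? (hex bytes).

#0 dst[0x00+7] := {0x80,0x2a,0x88,0x6b,0xcf,0x6b,0xc2}
#1 dst[0x22+6] := {0x04,0xfe,0x32,0xe7,0x17,0xcb}
#2 dst[0x16+6] := {0xaf,0xca,0xe0,0x04,0xfe,0x32}
#3 dst[0x24+3] := {0xe0,0x04,0xfe}
query mem[0x03]=0x6b, mem[0x18]=0xe0, mem[0x19]=0x04

MEM[0x03,0x18,0x19] = 6b e0 04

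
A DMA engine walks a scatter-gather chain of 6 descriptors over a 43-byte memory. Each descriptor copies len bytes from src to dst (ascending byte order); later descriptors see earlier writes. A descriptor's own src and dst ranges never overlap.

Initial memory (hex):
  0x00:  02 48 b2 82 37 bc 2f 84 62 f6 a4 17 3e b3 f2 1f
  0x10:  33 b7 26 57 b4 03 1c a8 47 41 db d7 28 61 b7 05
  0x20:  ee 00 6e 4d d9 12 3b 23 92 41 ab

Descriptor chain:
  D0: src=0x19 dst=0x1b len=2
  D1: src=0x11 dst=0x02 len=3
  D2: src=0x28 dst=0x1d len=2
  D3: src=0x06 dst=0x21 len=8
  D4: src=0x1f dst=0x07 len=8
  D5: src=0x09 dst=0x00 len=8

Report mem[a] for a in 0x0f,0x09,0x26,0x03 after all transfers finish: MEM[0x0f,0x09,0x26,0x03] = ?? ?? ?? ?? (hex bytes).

D0: mem[0x1b..0x1c] <- [41 db]
D1: mem[0x02..0x04] <- [b7 26 57]
D2: mem[0x1d..0x1e] <- [92 41]
D3: mem[0x21..0x28] <- [2f 84 62 f6 a4 17 3e b3]
D4: mem[0x07..0x0e] <- [05 ee 2f 84 62 f6 a4 17]
D5: mem[0x00..0x07] <- [2f 84 62 f6 a4 17 1f 33]
query mem[0x0f]=0x1f, mem[0x09]=0x2f, mem[0x26]=0x17, mem[0x03]=0xf6

MEM[0x0f,0x09,0x26,0x03] = 1f 2f 17 f6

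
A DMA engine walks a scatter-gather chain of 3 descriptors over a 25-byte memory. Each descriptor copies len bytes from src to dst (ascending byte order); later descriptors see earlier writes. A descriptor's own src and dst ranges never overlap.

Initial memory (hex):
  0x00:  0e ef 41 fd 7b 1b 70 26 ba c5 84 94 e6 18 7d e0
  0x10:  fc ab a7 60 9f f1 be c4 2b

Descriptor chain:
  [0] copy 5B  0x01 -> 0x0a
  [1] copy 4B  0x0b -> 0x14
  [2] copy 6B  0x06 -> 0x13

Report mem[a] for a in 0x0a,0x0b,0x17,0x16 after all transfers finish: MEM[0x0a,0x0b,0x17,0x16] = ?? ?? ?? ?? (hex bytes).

MEM[0x0a,0x0b,0x17,0x16] = ef 41 ef c5

  after D0: wrote 5B at 0x0a = ef41fd7b1b
  after D1: wrote 4B at 0x14 = 41fd7b1b
  after D2: wrote 6B at 0x13 = 7026bac5ef41
query mem[0x0a]=0xef, mem[0x0b]=0x41, mem[0x17]=0xef, mem[0x16]=0xc5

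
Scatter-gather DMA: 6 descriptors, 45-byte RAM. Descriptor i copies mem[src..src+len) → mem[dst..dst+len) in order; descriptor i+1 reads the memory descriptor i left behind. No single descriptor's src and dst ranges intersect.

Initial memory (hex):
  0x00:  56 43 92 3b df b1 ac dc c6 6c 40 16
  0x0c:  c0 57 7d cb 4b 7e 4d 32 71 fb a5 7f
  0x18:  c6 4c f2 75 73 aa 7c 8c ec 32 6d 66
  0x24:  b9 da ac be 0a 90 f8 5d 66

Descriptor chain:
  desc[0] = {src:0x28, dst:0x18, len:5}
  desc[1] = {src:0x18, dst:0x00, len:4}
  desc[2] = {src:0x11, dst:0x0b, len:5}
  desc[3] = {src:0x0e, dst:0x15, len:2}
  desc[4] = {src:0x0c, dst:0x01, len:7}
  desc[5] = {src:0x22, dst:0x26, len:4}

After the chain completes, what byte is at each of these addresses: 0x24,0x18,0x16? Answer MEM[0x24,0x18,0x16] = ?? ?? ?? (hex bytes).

#0 dst[0x18+5] := {0x0a,0x90,0xf8,0x5d,0x66}
#1 dst[0x00+4] := {0x0a,0x90,0xf8,0x5d}
#2 dst[0x0b+5] := {0x7e,0x4d,0x32,0x71,0xfb}
#3 dst[0x15+2] := {0x71,0xfb}
#4 dst[0x01+7] := {0x4d,0x32,0x71,0xfb,0x4b,0x7e,0x4d}
#5 dst[0x26+4] := {0x6d,0x66,0xb9,0xda}
query mem[0x24]=0xb9, mem[0x18]=0x0a, mem[0x16]=0xfb

MEM[0x24,0x18,0x16] = b9 0a fb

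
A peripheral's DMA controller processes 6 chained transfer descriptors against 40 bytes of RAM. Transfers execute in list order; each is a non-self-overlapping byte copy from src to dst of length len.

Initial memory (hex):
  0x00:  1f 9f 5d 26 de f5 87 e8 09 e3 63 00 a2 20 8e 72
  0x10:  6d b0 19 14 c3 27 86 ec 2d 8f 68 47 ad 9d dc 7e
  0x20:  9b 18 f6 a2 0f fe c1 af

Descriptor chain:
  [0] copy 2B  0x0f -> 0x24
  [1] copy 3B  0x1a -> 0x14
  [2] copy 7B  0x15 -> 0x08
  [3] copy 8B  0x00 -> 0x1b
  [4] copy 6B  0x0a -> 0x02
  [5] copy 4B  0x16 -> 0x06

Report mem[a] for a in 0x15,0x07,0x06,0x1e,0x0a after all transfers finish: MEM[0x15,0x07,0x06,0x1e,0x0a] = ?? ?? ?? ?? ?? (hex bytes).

#0 dst[0x24+2] := {0x72,0x6d}
#1 dst[0x14+3] := {0x68,0x47,0xad}
#2 dst[0x08+7] := {0x47,0xad,0xec,0x2d,0x8f,0x68,0x47}
#3 dst[0x1b+8] := {0x1f,0x9f,0x5d,0x26,0xde,0xf5,0x87,0xe8}
#4 dst[0x02+6] := {0xec,0x2d,0x8f,0x68,0x47,0x72}
#5 dst[0x06+4] := {0xad,0xec,0x2d,0x8f}
query mem[0x15]=0x47, mem[0x07]=0xec, mem[0x06]=0xad, mem[0x1e]=0x26, mem[0x0a]=0xec

MEM[0x15,0x07,0x06,0x1e,0x0a] = 47 ec ad 26 ec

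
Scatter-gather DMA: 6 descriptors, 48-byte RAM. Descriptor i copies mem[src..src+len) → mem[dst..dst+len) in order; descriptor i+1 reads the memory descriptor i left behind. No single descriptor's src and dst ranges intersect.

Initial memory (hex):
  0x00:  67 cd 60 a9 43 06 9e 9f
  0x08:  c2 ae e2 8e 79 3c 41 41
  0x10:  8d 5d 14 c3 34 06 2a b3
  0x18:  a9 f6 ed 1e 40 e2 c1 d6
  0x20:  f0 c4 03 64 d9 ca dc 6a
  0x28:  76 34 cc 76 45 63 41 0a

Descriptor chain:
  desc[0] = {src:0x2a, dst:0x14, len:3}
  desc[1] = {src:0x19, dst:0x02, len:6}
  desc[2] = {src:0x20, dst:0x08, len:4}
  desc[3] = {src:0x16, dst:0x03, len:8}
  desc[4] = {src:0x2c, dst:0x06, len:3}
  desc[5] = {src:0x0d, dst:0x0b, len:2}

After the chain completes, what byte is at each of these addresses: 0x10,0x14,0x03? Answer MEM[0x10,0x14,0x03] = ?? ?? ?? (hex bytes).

MEM[0x10,0x14,0x03] = 8d cc 45

#0 dst[0x14+3] := {0xcc,0x76,0x45}
#1 dst[0x02+6] := {0xf6,0xed,0x1e,0x40,0xe2,0xc1}
#2 dst[0x08+4] := {0xf0,0xc4,0x03,0x64}
#3 dst[0x03+8] := {0x45,0xb3,0xa9,0xf6,0xed,0x1e,0x40,0xe2}
#4 dst[0x06+3] := {0x45,0x63,0x41}
#5 dst[0x0b+2] := {0x3c,0x41}
query mem[0x10]=0x8d, mem[0x14]=0xcc, mem[0x03]=0x45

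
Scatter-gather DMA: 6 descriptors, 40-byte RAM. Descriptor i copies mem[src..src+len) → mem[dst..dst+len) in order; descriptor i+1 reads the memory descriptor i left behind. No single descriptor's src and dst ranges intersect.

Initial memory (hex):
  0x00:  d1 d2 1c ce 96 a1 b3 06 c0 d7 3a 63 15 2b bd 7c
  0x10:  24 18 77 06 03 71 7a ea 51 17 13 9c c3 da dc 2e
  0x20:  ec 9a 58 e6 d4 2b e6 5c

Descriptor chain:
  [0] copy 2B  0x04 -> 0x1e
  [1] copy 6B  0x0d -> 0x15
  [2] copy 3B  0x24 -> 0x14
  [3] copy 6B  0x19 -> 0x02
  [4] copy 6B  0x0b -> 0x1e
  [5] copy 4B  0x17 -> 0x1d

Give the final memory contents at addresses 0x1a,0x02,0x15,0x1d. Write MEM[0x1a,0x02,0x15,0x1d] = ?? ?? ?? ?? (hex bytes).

MEM[0x1a,0x02,0x15,0x1d] = 77 18 2b 7c

  after D0: wrote 2B at 0x1e = 96a1
  after D1: wrote 6B at 0x15 = 2bbd7c241877
  after D2: wrote 3B at 0x14 = d42be6
  after D3: wrote 6B at 0x02 = 18779cc3da96
  after D4: wrote 6B at 0x1e = 63152bbd7c24
  after D5: wrote 4B at 0x1d = 7c241877
query mem[0x1a]=0x77, mem[0x02]=0x18, mem[0x15]=0x2b, mem[0x1d]=0x7c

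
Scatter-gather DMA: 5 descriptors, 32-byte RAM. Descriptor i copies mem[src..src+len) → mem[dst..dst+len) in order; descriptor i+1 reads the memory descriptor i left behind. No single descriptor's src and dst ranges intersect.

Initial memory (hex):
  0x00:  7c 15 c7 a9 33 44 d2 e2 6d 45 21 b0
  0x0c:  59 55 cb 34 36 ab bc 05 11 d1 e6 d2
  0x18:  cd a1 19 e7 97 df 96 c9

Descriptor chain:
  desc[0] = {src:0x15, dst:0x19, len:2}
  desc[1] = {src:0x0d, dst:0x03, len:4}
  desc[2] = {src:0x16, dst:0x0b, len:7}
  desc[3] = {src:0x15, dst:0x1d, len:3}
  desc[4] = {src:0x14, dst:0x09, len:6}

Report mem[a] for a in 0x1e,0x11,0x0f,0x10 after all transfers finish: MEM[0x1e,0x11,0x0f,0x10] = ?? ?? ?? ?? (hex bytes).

D0: mem[0x19..0x1a] <- [d1 e6]
D1: mem[0x03..0x06] <- [55 cb 34 36]
D2: mem[0x0b..0x11] <- [e6 d2 cd d1 e6 e7 97]
D3: mem[0x1d..0x1f] <- [d1 e6 d2]
D4: mem[0x09..0x0e] <- [11 d1 e6 d2 cd d1]
query mem[0x1e]=0xe6, mem[0x11]=0x97, mem[0x0f]=0xe6, mem[0x10]=0xe7

MEM[0x1e,0x11,0x0f,0x10] = e6 97 e6 e7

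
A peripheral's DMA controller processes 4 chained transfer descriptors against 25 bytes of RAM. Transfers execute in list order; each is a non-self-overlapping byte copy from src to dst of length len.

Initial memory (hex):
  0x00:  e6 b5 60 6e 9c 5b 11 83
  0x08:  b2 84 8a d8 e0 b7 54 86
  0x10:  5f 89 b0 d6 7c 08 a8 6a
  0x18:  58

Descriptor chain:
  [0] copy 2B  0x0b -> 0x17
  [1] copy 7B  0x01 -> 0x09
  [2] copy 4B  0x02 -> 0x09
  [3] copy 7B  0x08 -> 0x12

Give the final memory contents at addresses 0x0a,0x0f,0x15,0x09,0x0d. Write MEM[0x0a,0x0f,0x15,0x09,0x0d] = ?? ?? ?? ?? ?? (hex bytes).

MEM[0x0a,0x0f,0x15,0x09,0x0d] = 6e 83 9c 60 5b

#0 dst[0x17+2] := {0xd8,0xe0}
#1 dst[0x09+7] := {0xb5,0x60,0x6e,0x9c,0x5b,0x11,0x83}
#2 dst[0x09+4] := {0x60,0x6e,0x9c,0x5b}
#3 dst[0x12+7] := {0xb2,0x60,0x6e,0x9c,0x5b,0x5b,0x11}
query mem[0x0a]=0x6e, mem[0x0f]=0x83, mem[0x15]=0x9c, mem[0x09]=0x60, mem[0x0d]=0x5b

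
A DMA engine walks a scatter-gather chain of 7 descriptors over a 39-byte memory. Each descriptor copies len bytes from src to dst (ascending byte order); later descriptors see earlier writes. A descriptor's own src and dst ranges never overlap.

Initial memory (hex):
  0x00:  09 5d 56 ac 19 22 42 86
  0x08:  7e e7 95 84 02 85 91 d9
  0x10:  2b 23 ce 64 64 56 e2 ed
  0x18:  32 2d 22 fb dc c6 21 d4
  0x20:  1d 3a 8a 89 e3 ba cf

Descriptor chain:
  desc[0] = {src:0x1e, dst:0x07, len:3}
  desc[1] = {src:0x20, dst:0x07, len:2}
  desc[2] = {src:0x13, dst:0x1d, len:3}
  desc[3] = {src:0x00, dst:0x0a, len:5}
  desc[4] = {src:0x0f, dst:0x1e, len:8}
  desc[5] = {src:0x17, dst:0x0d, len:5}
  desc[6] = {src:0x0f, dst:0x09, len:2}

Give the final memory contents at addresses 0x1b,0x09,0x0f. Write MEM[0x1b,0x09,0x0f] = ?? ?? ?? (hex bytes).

MEM[0x1b,0x09,0x0f] = fb 2d 2d

  after D0: wrote 3B at 0x07 = 21d41d
  after D1: wrote 2B at 0x07 = 1d3a
  after D2: wrote 3B at 0x1d = 646456
  after D3: wrote 5B at 0x0a = 095d56ac19
  after D4: wrote 8B at 0x1e = d92b23ce646456e2
  after D5: wrote 5B at 0x0d = ed322d22fb
  after D6: wrote 2B at 0x09 = 2d22
query mem[0x1b]=0xfb, mem[0x09]=0x2d, mem[0x0f]=0x2d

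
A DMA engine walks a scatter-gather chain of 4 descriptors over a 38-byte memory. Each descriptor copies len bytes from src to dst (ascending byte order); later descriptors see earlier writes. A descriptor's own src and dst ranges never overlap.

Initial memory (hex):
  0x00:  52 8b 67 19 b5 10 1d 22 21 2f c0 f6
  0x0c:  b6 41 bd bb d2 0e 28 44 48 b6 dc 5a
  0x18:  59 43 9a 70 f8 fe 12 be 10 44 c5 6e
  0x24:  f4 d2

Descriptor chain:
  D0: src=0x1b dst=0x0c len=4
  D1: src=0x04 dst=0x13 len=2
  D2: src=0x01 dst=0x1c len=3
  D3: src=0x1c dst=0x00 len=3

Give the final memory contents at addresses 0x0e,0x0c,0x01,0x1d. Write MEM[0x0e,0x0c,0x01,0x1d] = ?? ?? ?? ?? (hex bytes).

[0] 0x1b->0x0c len=4 : 70 f8 fe 12
[1] 0x04->0x13 len=2 : b5 10
[2] 0x01->0x1c len=3 : 8b 67 19
[3] 0x1c->0x00 len=3 : 8b 67 19
query mem[0x0e]=0xfe, mem[0x0c]=0x70, mem[0x01]=0x67, mem[0x1d]=0x67

MEM[0x0e,0x0c,0x01,0x1d] = fe 70 67 67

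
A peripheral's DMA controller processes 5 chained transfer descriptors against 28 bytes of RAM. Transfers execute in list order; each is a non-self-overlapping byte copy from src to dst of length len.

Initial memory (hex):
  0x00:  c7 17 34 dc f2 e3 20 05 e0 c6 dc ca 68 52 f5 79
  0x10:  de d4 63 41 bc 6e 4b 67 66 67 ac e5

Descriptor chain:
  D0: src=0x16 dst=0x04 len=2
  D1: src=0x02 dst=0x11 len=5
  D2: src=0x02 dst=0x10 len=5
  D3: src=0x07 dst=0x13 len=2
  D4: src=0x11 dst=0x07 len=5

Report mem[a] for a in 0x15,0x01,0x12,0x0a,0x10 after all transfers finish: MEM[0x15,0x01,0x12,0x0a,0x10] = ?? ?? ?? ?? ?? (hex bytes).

D0: mem[0x04..0x05] <- [4b 67]
D1: mem[0x11..0x15] <- [34 dc 4b 67 20]
D2: mem[0x10..0x14] <- [34 dc 4b 67 20]
D3: mem[0x13..0x14] <- [05 e0]
D4: mem[0x07..0x0b] <- [dc 4b 05 e0 20]
query mem[0x15]=0x20, mem[0x01]=0x17, mem[0x12]=0x4b, mem[0x0a]=0xe0, mem[0x10]=0x34

MEM[0x15,0x01,0x12,0x0a,0x10] = 20 17 4b e0 34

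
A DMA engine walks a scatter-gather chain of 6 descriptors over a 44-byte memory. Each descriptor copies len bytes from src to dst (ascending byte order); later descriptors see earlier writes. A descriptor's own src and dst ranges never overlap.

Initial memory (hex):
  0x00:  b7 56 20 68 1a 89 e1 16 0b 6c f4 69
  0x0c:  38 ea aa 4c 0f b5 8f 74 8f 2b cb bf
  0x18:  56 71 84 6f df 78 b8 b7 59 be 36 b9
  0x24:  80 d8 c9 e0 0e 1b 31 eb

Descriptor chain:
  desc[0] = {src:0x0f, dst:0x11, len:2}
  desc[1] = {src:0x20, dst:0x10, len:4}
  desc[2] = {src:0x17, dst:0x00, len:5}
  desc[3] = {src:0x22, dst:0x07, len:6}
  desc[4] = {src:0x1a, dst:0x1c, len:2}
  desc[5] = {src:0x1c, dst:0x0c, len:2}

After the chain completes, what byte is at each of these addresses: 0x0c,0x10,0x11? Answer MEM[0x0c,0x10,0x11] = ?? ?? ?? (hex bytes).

MEM[0x0c,0x10,0x11] = 84 59 be

[0] 0x0f->0x11 len=2 : 4c 0f
[1] 0x20->0x10 len=4 : 59 be 36 b9
[2] 0x17->0x00 len=5 : bf 56 71 84 6f
[3] 0x22->0x07 len=6 : 36 b9 80 d8 c9 e0
[4] 0x1a->0x1c len=2 : 84 6f
[5] 0x1c->0x0c len=2 : 84 6f
query mem[0x0c]=0x84, mem[0x10]=0x59, mem[0x11]=0xbe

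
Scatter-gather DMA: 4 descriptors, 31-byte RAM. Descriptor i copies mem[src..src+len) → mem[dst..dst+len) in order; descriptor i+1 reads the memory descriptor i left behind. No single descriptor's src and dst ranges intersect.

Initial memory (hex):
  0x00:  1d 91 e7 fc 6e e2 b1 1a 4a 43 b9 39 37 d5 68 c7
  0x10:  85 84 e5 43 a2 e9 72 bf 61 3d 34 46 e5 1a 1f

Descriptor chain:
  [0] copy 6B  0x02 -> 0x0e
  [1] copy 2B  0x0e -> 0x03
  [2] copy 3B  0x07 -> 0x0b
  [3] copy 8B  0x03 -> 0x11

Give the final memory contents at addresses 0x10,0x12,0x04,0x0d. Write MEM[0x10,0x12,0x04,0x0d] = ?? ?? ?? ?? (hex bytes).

MEM[0x10,0x12,0x04,0x0d] = 6e fc fc 43

#0 dst[0x0e+6] := {0xe7,0xfc,0x6e,0xe2,0xb1,0x1a}
#1 dst[0x03+2] := {0xe7,0xfc}
#2 dst[0x0b+3] := {0x1a,0x4a,0x43}
#3 dst[0x11+8] := {0xe7,0xfc,0xe2,0xb1,0x1a,0x4a,0x43,0xb9}
query mem[0x10]=0x6e, mem[0x12]=0xfc, mem[0x04]=0xfc, mem[0x0d]=0x43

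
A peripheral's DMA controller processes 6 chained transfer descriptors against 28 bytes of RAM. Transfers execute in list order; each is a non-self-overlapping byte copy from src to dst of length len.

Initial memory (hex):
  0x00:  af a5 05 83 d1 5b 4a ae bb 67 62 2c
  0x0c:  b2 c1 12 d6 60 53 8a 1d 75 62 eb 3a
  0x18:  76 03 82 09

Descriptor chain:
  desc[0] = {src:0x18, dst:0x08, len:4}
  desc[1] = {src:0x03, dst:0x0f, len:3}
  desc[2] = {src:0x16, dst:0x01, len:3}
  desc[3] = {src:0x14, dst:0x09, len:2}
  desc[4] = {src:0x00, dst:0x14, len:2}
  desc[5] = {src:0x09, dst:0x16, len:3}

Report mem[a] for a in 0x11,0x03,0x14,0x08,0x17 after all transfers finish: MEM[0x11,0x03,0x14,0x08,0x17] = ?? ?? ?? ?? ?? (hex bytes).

[0] 0x18->0x08 len=4 : 76 03 82 09
[1] 0x03->0x0f len=3 : 83 d1 5b
[2] 0x16->0x01 len=3 : eb 3a 76
[3] 0x14->0x09 len=2 : 75 62
[4] 0x00->0x14 len=2 : af eb
[5] 0x09->0x16 len=3 : 75 62 09
query mem[0x11]=0x5b, mem[0x03]=0x76, mem[0x14]=0xaf, mem[0x08]=0x76, mem[0x17]=0x62

MEM[0x11,0x03,0x14,0x08,0x17] = 5b 76 af 76 62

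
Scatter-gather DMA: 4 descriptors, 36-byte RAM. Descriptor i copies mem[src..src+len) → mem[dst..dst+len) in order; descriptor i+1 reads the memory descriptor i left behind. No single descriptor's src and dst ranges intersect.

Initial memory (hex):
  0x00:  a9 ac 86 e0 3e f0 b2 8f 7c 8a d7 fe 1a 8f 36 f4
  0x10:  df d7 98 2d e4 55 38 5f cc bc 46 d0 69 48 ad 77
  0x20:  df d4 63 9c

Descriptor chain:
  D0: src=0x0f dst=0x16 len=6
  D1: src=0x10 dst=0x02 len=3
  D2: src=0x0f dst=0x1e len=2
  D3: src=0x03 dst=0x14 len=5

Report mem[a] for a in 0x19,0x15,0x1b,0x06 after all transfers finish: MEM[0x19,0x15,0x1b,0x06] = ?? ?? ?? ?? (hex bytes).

D0: mem[0x16..0x1b] <- [f4 df d7 98 2d e4]
D1: mem[0x02..0x04] <- [df d7 98]
D2: mem[0x1e..0x1f] <- [f4 df]
D3: mem[0x14..0x18] <- [d7 98 f0 b2 8f]
query mem[0x19]=0x98, mem[0x15]=0x98, mem[0x1b]=0xe4, mem[0x06]=0xb2

MEM[0x19,0x15,0x1b,0x06] = 98 98 e4 b2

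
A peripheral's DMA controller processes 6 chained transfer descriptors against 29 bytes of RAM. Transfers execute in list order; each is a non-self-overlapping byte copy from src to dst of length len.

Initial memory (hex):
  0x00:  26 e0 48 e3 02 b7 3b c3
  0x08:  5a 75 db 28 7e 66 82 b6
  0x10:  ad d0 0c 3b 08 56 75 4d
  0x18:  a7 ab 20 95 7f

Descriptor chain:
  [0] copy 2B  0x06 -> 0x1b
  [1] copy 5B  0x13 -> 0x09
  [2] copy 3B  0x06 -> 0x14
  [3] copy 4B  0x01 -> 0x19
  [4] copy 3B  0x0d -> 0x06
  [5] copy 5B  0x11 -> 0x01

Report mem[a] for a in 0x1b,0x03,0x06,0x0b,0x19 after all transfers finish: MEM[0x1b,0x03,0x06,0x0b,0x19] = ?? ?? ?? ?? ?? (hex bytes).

MEM[0x1b,0x03,0x06,0x0b,0x19] = e3 3b 4d 56 e0

  after D0: wrote 2B at 0x1b = 3bc3
  after D1: wrote 5B at 0x09 = 3b0856754d
  after D2: wrote 3B at 0x14 = 3bc35a
  after D3: wrote 4B at 0x19 = e048e302
  after D4: wrote 3B at 0x06 = 4d82b6
  after D5: wrote 5B at 0x01 = d00c3b3bc3
query mem[0x1b]=0xe3, mem[0x03]=0x3b, mem[0x06]=0x4d, mem[0x0b]=0x56, mem[0x19]=0xe0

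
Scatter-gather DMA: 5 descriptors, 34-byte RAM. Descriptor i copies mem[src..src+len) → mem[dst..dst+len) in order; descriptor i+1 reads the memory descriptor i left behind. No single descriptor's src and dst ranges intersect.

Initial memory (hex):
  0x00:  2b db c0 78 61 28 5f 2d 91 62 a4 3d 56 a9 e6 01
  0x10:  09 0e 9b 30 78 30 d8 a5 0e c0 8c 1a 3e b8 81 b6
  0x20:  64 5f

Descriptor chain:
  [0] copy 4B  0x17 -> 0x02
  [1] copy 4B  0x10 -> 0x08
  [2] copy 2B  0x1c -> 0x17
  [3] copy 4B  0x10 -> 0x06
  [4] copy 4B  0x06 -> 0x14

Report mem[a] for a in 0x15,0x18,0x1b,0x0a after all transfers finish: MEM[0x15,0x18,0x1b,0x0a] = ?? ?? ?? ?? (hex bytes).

MEM[0x15,0x18,0x1b,0x0a] = 0e b8 1a 9b

#0 dst[0x02+4] := {0xa5,0x0e,0xc0,0x8c}
#1 dst[0x08+4] := {0x09,0x0e,0x9b,0x30}
#2 dst[0x17+2] := {0x3e,0xb8}
#3 dst[0x06+4] := {0x09,0x0e,0x9b,0x30}
#4 dst[0x14+4] := {0x09,0x0e,0x9b,0x30}
query mem[0x15]=0x0e, mem[0x18]=0xb8, mem[0x1b]=0x1a, mem[0x0a]=0x9b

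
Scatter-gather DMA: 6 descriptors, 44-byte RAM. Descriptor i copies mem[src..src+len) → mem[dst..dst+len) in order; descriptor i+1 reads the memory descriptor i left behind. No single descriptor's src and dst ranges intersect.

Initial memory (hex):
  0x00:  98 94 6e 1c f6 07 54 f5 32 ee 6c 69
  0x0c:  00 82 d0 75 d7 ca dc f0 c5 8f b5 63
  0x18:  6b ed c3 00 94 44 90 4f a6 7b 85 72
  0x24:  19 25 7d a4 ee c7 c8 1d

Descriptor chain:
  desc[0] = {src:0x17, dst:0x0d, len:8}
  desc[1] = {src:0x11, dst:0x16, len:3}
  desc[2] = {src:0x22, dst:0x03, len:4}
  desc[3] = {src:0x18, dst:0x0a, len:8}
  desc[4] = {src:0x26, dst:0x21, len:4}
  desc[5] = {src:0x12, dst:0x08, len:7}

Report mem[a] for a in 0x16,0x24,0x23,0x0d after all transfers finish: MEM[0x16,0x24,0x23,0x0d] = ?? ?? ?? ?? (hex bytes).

  after D0: wrote 8B at 0x0d = 636bedc300944490
  after D1: wrote 3B at 0x16 = 009444
  after D2: wrote 4B at 0x03 = 85721925
  after D3: wrote 8B at 0x0a = 44edc3009444904f
  after D4: wrote 4B at 0x21 = 7da4eec7
  after D5: wrote 7B at 0x08 = 9444908f009444
query mem[0x16]=0x00, mem[0x24]=0xc7, mem[0x23]=0xee, mem[0x0d]=0x94

MEM[0x16,0x24,0x23,0x0d] = 00 c7 ee 94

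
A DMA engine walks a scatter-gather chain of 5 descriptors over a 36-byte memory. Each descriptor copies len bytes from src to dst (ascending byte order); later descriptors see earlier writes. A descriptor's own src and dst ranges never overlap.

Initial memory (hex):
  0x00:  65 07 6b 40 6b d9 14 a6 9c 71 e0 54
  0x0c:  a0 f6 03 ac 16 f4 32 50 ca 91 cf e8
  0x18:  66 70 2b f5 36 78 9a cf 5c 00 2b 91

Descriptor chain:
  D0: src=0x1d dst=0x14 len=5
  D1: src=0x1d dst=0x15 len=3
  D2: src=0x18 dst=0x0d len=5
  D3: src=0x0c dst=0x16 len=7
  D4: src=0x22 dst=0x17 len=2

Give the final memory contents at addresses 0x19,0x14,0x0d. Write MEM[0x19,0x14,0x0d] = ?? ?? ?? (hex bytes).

D0: mem[0x14..0x18] <- [78 9a cf 5c 00]
D1: mem[0x15..0x17] <- [78 9a cf]
D2: mem[0x0d..0x11] <- [00 70 2b f5 36]
D3: mem[0x16..0x1c] <- [a0 00 70 2b f5 36 32]
D4: mem[0x17..0x18] <- [2b 91]
query mem[0x19]=0x2b, mem[0x14]=0x78, mem[0x0d]=0x00

MEM[0x19,0x14,0x0d] = 2b 78 00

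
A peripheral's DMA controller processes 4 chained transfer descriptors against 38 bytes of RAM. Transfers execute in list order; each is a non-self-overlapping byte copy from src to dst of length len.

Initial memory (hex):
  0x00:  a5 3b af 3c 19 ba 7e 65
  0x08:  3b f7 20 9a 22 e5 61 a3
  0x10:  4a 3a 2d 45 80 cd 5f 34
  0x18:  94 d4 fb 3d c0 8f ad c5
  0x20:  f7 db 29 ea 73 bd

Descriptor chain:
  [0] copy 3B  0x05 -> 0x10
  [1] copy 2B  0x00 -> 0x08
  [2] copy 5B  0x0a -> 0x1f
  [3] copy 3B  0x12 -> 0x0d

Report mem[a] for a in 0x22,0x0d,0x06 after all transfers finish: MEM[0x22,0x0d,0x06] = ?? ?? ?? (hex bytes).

MEM[0x22,0x0d,0x06] = e5 65 7e

  after D0: wrote 3B at 0x10 = ba7e65
  after D1: wrote 2B at 0x08 = a53b
  after D2: wrote 5B at 0x1f = 209a22e561
  after D3: wrote 3B at 0x0d = 654580
query mem[0x22]=0xe5, mem[0x0d]=0x65, mem[0x06]=0x7e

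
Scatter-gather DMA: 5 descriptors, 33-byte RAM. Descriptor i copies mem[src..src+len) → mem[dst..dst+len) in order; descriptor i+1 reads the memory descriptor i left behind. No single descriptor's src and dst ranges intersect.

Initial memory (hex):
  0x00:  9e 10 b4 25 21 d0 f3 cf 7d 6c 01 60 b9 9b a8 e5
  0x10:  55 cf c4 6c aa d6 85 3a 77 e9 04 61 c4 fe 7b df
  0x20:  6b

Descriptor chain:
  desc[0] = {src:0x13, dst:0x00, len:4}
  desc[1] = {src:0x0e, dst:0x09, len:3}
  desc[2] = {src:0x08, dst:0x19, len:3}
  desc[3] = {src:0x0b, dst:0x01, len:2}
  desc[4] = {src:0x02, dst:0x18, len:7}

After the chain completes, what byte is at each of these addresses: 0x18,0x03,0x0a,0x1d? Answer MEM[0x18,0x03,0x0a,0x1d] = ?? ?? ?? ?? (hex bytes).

D0: mem[0x00..0x03] <- [6c aa d6 85]
D1: mem[0x09..0x0b] <- [a8 e5 55]
D2: mem[0x19..0x1b] <- [7d a8 e5]
D3: mem[0x01..0x02] <- [55 b9]
D4: mem[0x18..0x1e] <- [b9 85 21 d0 f3 cf 7d]
query mem[0x18]=0xb9, mem[0x03]=0x85, mem[0x0a]=0xe5, mem[0x1d]=0xcf

MEM[0x18,0x03,0x0a,0x1d] = b9 85 e5 cf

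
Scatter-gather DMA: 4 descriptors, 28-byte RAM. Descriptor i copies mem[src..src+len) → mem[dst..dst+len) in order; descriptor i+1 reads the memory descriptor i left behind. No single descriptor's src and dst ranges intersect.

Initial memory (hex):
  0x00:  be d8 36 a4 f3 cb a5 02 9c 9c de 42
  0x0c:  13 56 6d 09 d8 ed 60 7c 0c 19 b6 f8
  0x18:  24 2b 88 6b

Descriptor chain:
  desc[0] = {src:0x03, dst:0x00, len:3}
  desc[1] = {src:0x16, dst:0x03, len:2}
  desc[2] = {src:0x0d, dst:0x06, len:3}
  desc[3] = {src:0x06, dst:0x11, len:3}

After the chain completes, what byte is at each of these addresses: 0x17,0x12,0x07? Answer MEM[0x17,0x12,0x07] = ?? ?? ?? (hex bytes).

MEM[0x17,0x12,0x07] = f8 6d 6d

[0] 0x03->0x00 len=3 : a4 f3 cb
[1] 0x16->0x03 len=2 : b6 f8
[2] 0x0d->0x06 len=3 : 56 6d 09
[3] 0x06->0x11 len=3 : 56 6d 09
query mem[0x17]=0xf8, mem[0x12]=0x6d, mem[0x07]=0x6d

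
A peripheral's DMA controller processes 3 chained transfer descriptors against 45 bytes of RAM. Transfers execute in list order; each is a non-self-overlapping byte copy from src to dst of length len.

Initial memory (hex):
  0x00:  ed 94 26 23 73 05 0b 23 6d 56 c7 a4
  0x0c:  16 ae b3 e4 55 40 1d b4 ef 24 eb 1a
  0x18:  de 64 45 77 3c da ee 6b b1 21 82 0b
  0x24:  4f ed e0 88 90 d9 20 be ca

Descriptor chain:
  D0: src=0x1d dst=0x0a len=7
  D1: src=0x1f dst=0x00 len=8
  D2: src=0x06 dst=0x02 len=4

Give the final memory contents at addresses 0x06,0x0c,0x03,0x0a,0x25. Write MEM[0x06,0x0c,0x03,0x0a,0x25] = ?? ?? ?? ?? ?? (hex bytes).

D0: mem[0x0a..0x10] <- [da ee 6b b1 21 82 0b]
D1: mem[0x00..0x07] <- [6b b1 21 82 0b 4f ed e0]
D2: mem[0x02..0x05] <- [ed e0 6d 56]
query mem[0x06]=0xed, mem[0x0c]=0x6b, mem[0x03]=0xe0, mem[0x0a]=0xda, mem[0x25]=0xed

MEM[0x06,0x0c,0x03,0x0a,0x25] = ed 6b e0 da ed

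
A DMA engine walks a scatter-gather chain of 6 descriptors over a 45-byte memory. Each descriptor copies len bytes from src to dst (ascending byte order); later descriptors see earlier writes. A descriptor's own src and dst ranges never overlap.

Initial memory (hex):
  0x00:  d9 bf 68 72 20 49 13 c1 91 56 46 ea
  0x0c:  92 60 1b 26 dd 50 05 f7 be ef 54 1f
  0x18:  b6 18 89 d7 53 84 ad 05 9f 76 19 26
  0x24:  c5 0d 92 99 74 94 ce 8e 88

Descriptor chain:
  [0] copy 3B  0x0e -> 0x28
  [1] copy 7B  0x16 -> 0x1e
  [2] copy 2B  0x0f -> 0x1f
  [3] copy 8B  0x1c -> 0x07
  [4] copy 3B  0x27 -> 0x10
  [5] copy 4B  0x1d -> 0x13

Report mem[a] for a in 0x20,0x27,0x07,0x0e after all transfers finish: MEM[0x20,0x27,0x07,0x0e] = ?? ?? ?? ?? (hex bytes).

[0] 0x0e->0x28 len=3 : 1b 26 dd
[1] 0x16->0x1e len=7 : 54 1f b6 18 89 d7 53
[2] 0x0f->0x1f len=2 : 26 dd
[3] 0x1c->0x07 len=8 : 53 84 54 26 dd 18 89 d7
[4] 0x27->0x10 len=3 : 99 1b 26
[5] 0x1d->0x13 len=4 : 84 54 26 dd
query mem[0x20]=0xdd, mem[0x27]=0x99, mem[0x07]=0x53, mem[0x0e]=0xd7

MEM[0x20,0x27,0x07,0x0e] = dd 99 53 d7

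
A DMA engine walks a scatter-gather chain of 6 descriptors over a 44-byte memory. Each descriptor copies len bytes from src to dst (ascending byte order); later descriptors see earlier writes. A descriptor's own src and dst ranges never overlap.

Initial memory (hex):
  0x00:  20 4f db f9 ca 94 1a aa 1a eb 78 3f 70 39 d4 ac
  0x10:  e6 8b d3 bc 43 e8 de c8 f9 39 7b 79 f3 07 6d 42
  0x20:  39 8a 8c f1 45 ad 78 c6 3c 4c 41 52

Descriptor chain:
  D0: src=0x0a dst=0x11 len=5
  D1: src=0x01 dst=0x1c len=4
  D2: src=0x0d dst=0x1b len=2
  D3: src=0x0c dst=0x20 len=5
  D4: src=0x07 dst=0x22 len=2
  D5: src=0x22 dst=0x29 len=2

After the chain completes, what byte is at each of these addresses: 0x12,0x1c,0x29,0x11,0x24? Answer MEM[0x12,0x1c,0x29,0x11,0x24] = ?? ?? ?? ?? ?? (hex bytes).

MEM[0x12,0x1c,0x29,0x11,0x24] = 3f d4 aa 78 e6

D0: mem[0x11..0x15] <- [78 3f 70 39 d4]
D1: mem[0x1c..0x1f] <- [4f db f9 ca]
D2: mem[0x1b..0x1c] <- [39 d4]
D3: mem[0x20..0x24] <- [70 39 d4 ac e6]
D4: mem[0x22..0x23] <- [aa 1a]
D5: mem[0x29..0x2a] <- [aa 1a]
query mem[0x12]=0x3f, mem[0x1c]=0xd4, mem[0x29]=0xaa, mem[0x11]=0x78, mem[0x24]=0xe6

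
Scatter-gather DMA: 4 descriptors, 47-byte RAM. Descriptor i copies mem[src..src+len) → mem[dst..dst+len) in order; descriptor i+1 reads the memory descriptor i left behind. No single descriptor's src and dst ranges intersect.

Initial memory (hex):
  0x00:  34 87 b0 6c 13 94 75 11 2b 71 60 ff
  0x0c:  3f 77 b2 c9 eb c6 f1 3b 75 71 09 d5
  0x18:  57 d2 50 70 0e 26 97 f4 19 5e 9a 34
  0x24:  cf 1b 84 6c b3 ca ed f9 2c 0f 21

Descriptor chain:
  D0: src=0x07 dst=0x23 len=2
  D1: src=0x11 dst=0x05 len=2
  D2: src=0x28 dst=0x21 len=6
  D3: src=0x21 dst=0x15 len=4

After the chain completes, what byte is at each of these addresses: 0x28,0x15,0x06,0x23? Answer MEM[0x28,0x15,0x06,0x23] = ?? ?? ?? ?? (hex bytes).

MEM[0x28,0x15,0x06,0x23] = b3 b3 f1 ed

  after D0: wrote 2B at 0x23 = 112b
  after D1: wrote 2B at 0x05 = c6f1
  after D2: wrote 6B at 0x21 = b3caedf92c0f
  after D3: wrote 4B at 0x15 = b3caedf9
query mem[0x28]=0xb3, mem[0x15]=0xb3, mem[0x06]=0xf1, mem[0x23]=0xed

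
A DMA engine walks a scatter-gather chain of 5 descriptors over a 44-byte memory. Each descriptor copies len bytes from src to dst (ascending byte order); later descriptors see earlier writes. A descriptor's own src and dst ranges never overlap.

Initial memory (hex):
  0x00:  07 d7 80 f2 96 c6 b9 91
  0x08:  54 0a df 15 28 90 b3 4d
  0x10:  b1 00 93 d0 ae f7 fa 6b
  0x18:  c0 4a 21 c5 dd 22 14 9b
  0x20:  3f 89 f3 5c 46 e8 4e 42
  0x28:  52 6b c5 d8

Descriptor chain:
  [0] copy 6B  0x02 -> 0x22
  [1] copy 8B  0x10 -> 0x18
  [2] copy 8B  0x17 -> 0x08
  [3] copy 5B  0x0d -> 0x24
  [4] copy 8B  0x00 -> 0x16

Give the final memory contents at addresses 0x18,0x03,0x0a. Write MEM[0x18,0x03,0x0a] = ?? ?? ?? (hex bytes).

#0 dst[0x22+6] := {0x80,0xf2,0x96,0xc6,0xb9,0x91}
#1 dst[0x18+8] := {0xb1,0x00,0x93,0xd0,0xae,0xf7,0xfa,0x6b}
#2 dst[0x08+8] := {0x6b,0xb1,0x00,0x93,0xd0,0xae,0xf7,0xfa}
#3 dst[0x24+5] := {0xae,0xf7,0xfa,0xb1,0x00}
#4 dst[0x16+8] := {0x07,0xd7,0x80,0xf2,0x96,0xc6,0xb9,0x91}
query mem[0x18]=0x80, mem[0x03]=0xf2, mem[0x0a]=0x00

MEM[0x18,0x03,0x0a] = 80 f2 00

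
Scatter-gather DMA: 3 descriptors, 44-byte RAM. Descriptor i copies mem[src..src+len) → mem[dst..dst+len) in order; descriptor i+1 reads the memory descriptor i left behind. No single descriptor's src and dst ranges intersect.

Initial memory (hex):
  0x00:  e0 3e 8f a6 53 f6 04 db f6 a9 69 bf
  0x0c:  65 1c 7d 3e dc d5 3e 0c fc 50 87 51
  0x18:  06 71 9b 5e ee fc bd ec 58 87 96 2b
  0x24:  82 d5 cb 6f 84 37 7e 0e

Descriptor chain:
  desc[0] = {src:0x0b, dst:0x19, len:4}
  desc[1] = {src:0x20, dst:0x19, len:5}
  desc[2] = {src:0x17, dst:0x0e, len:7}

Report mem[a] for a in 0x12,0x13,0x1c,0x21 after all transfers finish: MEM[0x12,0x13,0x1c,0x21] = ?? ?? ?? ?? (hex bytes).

MEM[0x12,0x13,0x1c,0x21] = 96 2b 2b 87

#0 dst[0x19+4] := {0xbf,0x65,0x1c,0x7d}
#1 dst[0x19+5] := {0x58,0x87,0x96,0x2b,0x82}
#2 dst[0x0e+7] := {0x51,0x06,0x58,0x87,0x96,0x2b,0x82}
query mem[0x12]=0x96, mem[0x13]=0x2b, mem[0x1c]=0x2b, mem[0x21]=0x87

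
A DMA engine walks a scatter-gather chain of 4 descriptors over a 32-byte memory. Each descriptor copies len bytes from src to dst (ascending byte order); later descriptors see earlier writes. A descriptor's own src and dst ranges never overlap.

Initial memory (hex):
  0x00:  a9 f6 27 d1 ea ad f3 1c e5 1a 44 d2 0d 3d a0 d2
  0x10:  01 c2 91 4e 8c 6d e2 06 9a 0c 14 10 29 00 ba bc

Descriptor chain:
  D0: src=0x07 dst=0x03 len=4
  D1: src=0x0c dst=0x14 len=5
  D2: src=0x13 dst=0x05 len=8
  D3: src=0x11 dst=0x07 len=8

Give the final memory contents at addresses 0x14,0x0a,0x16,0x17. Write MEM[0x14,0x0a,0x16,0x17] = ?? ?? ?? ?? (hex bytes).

[0] 0x07->0x03 len=4 : 1c e5 1a 44
[1] 0x0c->0x14 len=5 : 0d 3d a0 d2 01
[2] 0x13->0x05 len=8 : 4e 0d 3d a0 d2 01 0c 14
[3] 0x11->0x07 len=8 : c2 91 4e 0d 3d a0 d2 01
query mem[0x14]=0x0d, mem[0x0a]=0x0d, mem[0x16]=0xa0, mem[0x17]=0xd2

MEM[0x14,0x0a,0x16,0x17] = 0d 0d a0 d2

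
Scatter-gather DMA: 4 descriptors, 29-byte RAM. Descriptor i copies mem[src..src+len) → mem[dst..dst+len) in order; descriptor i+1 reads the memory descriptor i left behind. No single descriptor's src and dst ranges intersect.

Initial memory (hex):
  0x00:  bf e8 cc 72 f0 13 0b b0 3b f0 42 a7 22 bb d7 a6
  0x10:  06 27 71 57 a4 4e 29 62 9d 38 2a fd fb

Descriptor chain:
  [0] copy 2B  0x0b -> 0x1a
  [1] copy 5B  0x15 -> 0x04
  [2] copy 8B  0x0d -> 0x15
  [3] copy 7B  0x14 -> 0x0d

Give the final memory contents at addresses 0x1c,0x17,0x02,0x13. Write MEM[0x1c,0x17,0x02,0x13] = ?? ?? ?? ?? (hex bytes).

[0] 0x0b->0x1a len=2 : a7 22
[1] 0x15->0x04 len=5 : 4e 29 62 9d 38
[2] 0x0d->0x15 len=8 : bb d7 a6 06 27 71 57 a4
[3] 0x14->0x0d len=7 : a4 bb d7 a6 06 27 71
query mem[0x1c]=0xa4, mem[0x17]=0xa6, mem[0x02]=0xcc, mem[0x13]=0x71

MEM[0x1c,0x17,0x02,0x13] = a4 a6 cc 71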